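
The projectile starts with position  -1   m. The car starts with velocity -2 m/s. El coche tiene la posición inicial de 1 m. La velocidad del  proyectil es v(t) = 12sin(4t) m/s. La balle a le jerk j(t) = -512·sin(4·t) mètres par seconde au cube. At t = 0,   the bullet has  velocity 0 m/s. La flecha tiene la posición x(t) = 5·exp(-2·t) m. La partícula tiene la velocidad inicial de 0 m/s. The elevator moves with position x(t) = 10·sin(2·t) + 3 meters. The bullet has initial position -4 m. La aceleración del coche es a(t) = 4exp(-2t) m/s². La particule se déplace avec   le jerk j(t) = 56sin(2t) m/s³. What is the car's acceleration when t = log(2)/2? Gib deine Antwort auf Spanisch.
De la ecuación de la aceleración a(t) = 4·exp(-2·t), sustituimos t = log(2)/2 para obtener a = 2.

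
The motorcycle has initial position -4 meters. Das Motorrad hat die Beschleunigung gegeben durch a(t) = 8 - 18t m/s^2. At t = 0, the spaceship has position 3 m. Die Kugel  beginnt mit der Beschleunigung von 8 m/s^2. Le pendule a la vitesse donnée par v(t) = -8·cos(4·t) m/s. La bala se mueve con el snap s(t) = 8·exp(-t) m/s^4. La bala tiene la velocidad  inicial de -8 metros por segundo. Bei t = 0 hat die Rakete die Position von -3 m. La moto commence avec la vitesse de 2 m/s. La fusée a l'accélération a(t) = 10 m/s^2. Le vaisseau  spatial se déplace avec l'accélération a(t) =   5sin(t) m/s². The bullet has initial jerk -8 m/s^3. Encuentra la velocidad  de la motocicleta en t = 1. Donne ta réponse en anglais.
Starting from acceleration a(t) = 8 - 18·t, we take 1 antiderivative. Taking ∫a(t)dt and applying v(0) = 2, we find v(t) = -9·t^2 + 8·t + 2. From the given velocity equation v(t) = -9·t^2 + 8·t + 2, we substitute t = 1 to get v = 1.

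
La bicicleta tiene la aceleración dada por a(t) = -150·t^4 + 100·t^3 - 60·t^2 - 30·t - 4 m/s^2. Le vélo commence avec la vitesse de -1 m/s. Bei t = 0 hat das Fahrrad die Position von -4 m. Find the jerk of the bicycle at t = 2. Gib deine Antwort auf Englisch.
Starting from acceleration a(t) = -150·t^4 + 100·t^3 - 60·t^2 - 30·t - 4, we take 1 derivative. Taking d/dt of a(t), we find j(t) = -600·t^3 + 300·t^2 - 120·t - 30. We have jerk j(t) = -600·t^3 + 300·t^2 - 120·t - 30. Substituting t = 2: j(2) = -3870.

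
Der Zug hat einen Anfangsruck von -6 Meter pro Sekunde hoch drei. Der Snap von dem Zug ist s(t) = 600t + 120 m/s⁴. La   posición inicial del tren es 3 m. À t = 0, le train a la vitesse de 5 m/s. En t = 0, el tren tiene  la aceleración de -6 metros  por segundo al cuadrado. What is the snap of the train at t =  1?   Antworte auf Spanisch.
Tenemos el snap s(t) = 600·t + 120. Sustituyendo t = 1: s(1) = 720.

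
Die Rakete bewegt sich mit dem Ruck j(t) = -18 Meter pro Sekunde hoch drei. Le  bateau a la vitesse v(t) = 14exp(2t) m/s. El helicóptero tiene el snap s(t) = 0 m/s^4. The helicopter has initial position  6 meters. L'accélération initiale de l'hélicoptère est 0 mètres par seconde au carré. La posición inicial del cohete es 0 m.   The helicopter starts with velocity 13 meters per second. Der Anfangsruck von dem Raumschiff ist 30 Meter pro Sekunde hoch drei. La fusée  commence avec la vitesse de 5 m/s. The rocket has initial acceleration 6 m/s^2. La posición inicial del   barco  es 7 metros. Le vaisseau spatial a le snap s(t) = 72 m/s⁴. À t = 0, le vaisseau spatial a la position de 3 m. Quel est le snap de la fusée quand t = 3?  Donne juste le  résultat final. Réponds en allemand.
s(3) = 0.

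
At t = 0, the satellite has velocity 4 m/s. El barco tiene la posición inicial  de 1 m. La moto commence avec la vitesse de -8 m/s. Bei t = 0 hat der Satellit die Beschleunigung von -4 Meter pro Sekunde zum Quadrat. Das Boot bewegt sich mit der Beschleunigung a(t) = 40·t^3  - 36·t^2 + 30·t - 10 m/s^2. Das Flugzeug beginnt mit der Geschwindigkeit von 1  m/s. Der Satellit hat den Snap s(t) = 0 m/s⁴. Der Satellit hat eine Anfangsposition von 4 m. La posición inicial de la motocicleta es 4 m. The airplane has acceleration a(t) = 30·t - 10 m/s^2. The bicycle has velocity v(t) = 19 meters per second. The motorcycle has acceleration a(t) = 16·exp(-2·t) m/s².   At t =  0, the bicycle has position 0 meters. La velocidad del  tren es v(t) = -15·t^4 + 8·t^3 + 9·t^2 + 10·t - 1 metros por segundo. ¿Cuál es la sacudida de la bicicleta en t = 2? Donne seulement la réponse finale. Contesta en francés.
j(2) = 0.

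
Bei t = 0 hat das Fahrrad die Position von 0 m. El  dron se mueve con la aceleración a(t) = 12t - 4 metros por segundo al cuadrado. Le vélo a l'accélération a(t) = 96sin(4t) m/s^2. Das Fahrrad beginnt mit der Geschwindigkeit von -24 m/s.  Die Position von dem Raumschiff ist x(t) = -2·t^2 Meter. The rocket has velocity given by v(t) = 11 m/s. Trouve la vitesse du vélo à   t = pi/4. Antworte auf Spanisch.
Necesitamos integrar nuestra ecuación de la aceleración a(t) = 96·sin(4·t) 1 vez. La antiderivada de la aceleración es la velocidad. Usando v(0) = -24, obtenemos v(t) = -24·cos(4·t). De la ecuación de la velocidad v(t) = -24·cos(4·t), sustituimos t = pi/4 para obtener v = 24.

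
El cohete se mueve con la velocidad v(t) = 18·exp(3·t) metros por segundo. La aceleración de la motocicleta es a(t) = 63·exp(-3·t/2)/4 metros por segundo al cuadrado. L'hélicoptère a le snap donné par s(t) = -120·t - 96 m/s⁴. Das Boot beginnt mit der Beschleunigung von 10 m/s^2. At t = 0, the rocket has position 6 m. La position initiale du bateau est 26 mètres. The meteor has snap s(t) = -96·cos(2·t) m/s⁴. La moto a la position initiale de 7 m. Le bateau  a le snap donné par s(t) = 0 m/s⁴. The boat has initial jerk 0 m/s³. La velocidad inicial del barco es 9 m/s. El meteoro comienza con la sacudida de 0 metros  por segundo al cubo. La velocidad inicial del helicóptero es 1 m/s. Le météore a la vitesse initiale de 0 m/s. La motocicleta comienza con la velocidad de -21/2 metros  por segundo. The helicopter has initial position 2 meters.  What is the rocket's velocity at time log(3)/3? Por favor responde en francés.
De l'équation de la vitesse v(t) = 18·exp(3·t), nous substituons t = log(3)/3 pour obtenir v = 54.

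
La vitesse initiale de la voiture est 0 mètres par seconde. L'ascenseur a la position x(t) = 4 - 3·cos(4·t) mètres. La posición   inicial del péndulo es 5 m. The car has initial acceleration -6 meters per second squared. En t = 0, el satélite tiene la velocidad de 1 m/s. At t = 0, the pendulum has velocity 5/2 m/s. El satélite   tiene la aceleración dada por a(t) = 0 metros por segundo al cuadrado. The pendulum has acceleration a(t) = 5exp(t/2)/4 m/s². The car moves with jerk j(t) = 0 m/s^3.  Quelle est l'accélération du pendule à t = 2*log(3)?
Nous avons l'accélération a(t) = 5·exp(t/2)/4. En substituant t = 2*log(3): a(2*log(3)) = 15/4.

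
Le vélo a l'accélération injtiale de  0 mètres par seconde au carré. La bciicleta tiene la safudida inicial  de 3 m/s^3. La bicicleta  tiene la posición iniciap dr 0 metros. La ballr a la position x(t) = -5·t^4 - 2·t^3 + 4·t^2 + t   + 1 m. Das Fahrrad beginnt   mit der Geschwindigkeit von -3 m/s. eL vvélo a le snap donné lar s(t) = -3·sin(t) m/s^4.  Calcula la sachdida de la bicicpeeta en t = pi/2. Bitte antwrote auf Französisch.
En partant du snap s(t) = -3·sin(t), nous prenons 1 intégrale. En prenant ∫s(t)dt et en appliquant j(0) = 3, nous trouvons j(t) = 3·cos(t). En utilisant j(t) = 3·cos(t) et en substituant t = pi/2, nous trouvons j = 0.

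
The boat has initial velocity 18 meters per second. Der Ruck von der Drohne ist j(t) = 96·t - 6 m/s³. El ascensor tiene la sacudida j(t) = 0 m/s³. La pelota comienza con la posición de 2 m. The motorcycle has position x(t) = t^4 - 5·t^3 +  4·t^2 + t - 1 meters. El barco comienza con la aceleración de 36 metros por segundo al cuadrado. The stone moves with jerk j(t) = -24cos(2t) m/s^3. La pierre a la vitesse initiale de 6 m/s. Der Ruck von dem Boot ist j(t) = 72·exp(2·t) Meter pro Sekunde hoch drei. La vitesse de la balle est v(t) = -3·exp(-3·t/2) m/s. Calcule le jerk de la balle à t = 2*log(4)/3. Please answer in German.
Ausgehend von der Geschwindigkeit v(t) = -3·exp(-3·t/2), nehmen wir 2 Ableitungen. Die Ableitung von der Geschwindigkeit ergibt die Beschleunigung: a(t) = 9·exp(-3·t/2)/2. Durch Ableiten von der Beschleunigung erhalten wir den Ruck: j(t) = -27·exp(-3·t/2)/4. Wir haben den Ruck j(t) = -27·exp(-3·t/2)/4. Durch Einsetzen von t = 2*log(4)/3: j(2*log(4)/3) = -27/16.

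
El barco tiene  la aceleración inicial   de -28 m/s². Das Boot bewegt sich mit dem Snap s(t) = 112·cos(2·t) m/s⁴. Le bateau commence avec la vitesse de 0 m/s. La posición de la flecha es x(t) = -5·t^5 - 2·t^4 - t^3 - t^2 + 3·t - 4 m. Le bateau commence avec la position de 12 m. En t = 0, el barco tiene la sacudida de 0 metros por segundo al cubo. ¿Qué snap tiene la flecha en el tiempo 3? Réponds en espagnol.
Para resolver esto, necesitamos tomar 4 derivadas de nuestra ecuación de la posición x(t) = -5·t^5 - 2·t^4 - t^3 - t^2 + 3·t - 4. Tomando d/dt de x(t), encontramos v(t) = -25·t^4 - 8·t^3 - 3·t^2 - 2·t + 3. La derivada de la velocidad da la aceleración: a(t) = -100·t^3 - 24·t^2 - 6·t - 2. Derivando la aceleración, obtenemos la sacudida: j(t) = -300·t^2 - 48·t - 6. Derivando la sacudida, obtenemos el snap: s(t) = -600·t - 48. De la ecuación del snap s(t) = -600·t - 48, sustituimos t = 3 para obtener s = -1848.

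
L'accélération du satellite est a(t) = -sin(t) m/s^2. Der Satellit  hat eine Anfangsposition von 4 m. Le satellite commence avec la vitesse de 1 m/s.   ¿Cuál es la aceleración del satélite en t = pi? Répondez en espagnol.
Usando a(t) = -sin(t) y sustituyendo t = pi, encontramos a = 0.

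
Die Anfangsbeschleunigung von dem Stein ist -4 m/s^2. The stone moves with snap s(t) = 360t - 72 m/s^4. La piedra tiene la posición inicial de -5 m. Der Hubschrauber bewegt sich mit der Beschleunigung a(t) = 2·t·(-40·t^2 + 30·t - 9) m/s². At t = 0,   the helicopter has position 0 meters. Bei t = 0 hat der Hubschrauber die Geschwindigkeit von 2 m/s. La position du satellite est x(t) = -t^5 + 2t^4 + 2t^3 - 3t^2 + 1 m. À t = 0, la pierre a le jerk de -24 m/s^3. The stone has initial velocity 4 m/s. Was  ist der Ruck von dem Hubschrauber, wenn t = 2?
Um dies zu lösen, müssen wir 1 Ableitung unserer Gleichung für die Beschleunigung a(t) = 2·t·(-40·t^2 + 30·t - 9) nehmen. Durch Ableiten von der Beschleunigung erhalten wir den Ruck: j(t) = -80·t^2 + 2·t·(30 - 80·t) + 60·t - 18. Wir haben den Ruck j(t) = -80·t^2 + 2·t·(30 - 80·t) + 60·t - 18. Durch Einsetzen von t = 2: j(2) = -738.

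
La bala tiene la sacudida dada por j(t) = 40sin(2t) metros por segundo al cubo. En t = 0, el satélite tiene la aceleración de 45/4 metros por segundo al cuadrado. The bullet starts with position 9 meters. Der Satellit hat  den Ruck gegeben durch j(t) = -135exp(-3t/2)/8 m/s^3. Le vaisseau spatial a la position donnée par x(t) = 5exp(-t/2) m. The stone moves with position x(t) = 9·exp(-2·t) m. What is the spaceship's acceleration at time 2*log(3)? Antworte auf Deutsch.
Ausgehend von der Position x(t) = 5·exp(-t/2), nehmen wir 2 Ableitungen. Die Ableitung von der Position ergibt die Geschwindigkeit: v(t) = -5·exp(-t/2)/2. Mit d/dt von v(t) finden wir a(t) = 5·exp(-t/2)/4. Aus der Gleichung für die Beschleunigung a(t) = 5·exp(-t/2)/4, setzen wir t = 2*log(3) ein und erhalten a = 5/12.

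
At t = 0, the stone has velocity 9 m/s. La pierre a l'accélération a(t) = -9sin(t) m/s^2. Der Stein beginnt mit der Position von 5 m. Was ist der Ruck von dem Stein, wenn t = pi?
Um dies zu lösen, müssen wir 1 Ableitung unserer Gleichung für die Beschleunigung a(t) = -9·sin(t) nehmen. Durch Ableiten von der Beschleunigung erhalten wir den Ruck: j(t) = -9·cos(t). Aus der Gleichung für den Ruck j(t) = -9·cos(t), setzen wir t = pi ein und erhalten j = 9.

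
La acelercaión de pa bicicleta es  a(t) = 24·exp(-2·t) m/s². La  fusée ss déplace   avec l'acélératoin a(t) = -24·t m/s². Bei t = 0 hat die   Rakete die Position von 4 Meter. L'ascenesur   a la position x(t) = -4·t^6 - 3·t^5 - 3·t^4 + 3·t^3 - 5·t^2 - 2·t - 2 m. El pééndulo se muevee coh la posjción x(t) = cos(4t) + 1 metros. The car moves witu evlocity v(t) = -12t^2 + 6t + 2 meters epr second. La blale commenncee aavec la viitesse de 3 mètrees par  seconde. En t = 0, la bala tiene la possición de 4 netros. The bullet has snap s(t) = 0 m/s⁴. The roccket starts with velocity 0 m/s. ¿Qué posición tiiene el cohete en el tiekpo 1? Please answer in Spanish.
Debemos encontrar la antiderivada de nuestra ecuación de la aceleración a(t) = -24·t 2 veces. La integral de la aceleración, con v(0) = 0, da la velocidad: v(t) = -12·t^2. Tomando ∫v(t)dt y aplicando x(0) = 4, encontramos x(t) = 4 - 4·t^3. De la ecuación de la posición x(t) = 4 - 4·t^3, sustituimos t = 1 para obtener x = 0.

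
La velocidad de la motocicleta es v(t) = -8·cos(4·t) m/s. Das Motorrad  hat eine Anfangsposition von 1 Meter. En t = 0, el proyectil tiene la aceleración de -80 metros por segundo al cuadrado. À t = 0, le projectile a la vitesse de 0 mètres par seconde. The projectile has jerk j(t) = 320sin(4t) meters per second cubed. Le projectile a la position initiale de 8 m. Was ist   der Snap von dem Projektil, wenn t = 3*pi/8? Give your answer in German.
Wir müssen unsere Gleichung für den Ruck j(t) = 320·sin(4·t) 1-mal ableiten. Die Ableitung von dem Ruck ergibt den Snap: s(t) = 1280·cos(4·t). Wir haben den Snap s(t) = 1280·cos(4·t). Durch Einsetzen von t = 3*pi/8: s(3*pi/8) = 0.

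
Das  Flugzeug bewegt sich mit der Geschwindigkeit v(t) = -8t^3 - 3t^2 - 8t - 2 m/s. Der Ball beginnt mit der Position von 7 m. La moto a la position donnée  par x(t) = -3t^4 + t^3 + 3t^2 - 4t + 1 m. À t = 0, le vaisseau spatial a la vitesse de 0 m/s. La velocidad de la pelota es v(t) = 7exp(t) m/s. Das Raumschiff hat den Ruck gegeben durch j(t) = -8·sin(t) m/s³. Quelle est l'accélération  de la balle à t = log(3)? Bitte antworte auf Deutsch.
Ausgehend von der Geschwindigkeit v(t) = 7·exp(t), nehmen wir 1 Ableitung. Durch Ableiten von der Geschwindigkeit erhalten wir die Beschleunigung: a(t) = 7·exp(t). Wir haben die Beschleunigung a(t) = 7·exp(t). Durch Einsetzen von t = log(3): a(log(3)) = 21.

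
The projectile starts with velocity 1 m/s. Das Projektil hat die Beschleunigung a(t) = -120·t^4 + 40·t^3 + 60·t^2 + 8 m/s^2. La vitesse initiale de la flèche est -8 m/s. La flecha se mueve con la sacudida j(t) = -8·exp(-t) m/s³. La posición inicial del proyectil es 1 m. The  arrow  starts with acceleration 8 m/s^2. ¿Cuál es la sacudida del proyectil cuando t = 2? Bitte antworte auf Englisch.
To solve this, we need to take 1 derivative of our acceleration equation a(t) = -120·t^4 + 40·t^3 + 60·t^2 + 8. The derivative of acceleration gives jerk: j(t) = -480·t^3 + 120·t^2 + 120·t. From the given jerk equation j(t) = -480·t^3 + 120·t^2 + 120·t, we substitute t = 2 to get j = -3120.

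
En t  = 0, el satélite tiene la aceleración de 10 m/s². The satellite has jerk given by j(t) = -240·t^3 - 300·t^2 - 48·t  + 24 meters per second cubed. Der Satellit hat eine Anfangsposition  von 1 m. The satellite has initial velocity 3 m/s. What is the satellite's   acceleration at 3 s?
To solve this, we need to take 1 antiderivative of our jerk equation j(t) = -240·t^3 - 300·t^2 - 48·t + 24. The integral of jerk, with a(0) = 10, gives acceleration: a(t) = -60·t^4 - 100·t^3 - 24·t^2 + 24·t + 10. We have acceleration a(t) = -60·t^4 - 100·t^3 - 24·t^2 + 24·t + 10. Substituting t = 3: a(3) = -7694.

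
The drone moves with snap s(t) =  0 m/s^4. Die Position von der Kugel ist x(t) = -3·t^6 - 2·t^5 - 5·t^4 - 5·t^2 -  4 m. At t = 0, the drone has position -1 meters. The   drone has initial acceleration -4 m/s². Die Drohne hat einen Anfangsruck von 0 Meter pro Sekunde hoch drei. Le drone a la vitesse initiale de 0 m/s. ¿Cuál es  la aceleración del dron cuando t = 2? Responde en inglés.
To solve this, we need to take 2 antiderivatives of our snap equation s(t) = 0. The integral of snap, with j(0) = 0, gives jerk: j(t) = 0. Finding the integral of j(t) and using a(0) = -4: a(t) = -4. From the given acceleration equation a(t) = -4, we substitute t = 2 to get a = -4.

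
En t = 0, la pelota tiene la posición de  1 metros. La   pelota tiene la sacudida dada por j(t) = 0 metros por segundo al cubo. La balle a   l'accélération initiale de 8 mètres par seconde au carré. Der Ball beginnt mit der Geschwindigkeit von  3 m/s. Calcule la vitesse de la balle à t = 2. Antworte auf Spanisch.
Debemos encontrar la antiderivada de nuestra ecuación de la sacudida j(t) = 0 2 veces. Tomando ∫j(t)dt y aplicando a(0) = 8, encontramos a(t) = 8. Tomando ∫a(t)dt y aplicando v(0) = 3, encontramos v(t) = 8·t + 3. De la ecuación de la velocidad v(t) = 8·t + 3, sustituimos t = 2 para obtener v = 19.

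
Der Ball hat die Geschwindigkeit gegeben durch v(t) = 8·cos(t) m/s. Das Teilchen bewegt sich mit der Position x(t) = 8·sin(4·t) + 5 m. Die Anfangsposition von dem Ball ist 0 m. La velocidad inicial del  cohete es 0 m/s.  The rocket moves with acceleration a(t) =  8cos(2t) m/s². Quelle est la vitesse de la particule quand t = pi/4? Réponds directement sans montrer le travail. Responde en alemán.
Bei t = pi/4, v = -32.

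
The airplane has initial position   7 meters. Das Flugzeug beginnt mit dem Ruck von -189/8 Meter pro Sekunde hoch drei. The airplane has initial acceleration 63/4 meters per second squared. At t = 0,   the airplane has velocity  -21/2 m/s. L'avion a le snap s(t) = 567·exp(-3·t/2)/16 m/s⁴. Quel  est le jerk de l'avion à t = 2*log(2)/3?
Pour résoudre ceci, nous devons prendre 1 primitive de notre équation du snap s(t) = 567·exp(-3·t/2)/16. En intégrant le snap et en utilisant la condition initiale j(0) = -189/8, nous obtenons j(t) = -189·exp(-3·t/2)/8. Nous avons le jerk j(t) = -189·exp(-3·t/2)/8. En substituant t = 2*log(2)/3: j(2*log(2)/3) = -189/16.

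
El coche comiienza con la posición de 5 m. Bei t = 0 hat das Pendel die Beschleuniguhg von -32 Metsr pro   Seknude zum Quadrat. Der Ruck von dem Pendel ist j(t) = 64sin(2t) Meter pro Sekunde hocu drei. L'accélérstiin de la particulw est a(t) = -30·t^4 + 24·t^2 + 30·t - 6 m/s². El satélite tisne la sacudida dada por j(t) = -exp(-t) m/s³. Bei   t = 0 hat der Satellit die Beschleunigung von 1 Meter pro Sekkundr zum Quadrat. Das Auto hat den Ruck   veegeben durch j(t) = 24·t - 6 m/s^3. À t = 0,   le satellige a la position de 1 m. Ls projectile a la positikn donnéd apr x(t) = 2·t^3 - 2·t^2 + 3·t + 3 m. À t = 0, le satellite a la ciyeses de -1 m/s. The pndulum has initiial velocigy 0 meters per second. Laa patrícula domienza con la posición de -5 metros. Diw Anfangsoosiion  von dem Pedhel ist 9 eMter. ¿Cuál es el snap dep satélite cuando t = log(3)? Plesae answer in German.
Ausgehend von dem Ruck j(t) = -exp(-t), nehmen wir 1 Ableitung. Die Ableitung von dem Ruck ergibt den Snap: s(t) = exp(-t). Aus der Gleichung für den Snap s(t) = exp(-t), setzen wir t = log(3) ein und erhalten s = 1/3.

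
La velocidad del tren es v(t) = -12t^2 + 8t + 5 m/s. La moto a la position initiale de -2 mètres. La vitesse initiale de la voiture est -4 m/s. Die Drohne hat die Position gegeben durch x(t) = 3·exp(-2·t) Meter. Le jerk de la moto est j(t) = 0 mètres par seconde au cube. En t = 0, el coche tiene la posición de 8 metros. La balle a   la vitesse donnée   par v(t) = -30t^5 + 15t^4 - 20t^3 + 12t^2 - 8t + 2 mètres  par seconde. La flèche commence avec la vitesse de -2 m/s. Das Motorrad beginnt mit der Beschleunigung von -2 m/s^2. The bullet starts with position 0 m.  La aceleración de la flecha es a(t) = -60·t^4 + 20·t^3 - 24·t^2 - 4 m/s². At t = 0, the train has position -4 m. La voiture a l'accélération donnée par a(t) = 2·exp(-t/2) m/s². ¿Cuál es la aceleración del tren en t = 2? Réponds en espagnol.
Partiendo de la velocidad v(t) = -12·t^2 + 8·t + 5, tomamos 1 derivada. La derivada de la velocidad da la aceleración: a(t) = 8 - 24·t. De la ecuación de la aceleración a(t) = 8 - 24·t, sustituimos t = 2 para obtener a = -40.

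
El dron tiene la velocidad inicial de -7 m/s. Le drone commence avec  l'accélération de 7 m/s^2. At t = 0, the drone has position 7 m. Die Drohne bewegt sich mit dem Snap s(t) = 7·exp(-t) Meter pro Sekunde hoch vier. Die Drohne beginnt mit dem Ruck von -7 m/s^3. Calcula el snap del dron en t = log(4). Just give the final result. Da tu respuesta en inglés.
The answer is 7/4.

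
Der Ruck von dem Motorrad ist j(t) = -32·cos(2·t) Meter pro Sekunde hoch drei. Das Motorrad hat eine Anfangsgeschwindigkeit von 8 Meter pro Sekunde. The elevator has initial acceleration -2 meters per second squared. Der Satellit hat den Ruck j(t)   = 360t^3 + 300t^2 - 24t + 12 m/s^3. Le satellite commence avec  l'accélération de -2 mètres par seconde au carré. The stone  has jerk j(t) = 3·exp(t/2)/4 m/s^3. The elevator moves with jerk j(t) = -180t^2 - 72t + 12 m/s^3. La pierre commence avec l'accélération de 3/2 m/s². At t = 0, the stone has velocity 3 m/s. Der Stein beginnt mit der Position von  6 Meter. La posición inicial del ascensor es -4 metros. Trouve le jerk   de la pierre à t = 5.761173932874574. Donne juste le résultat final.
À t = 5.761173932874574, j = 13.3685494720845.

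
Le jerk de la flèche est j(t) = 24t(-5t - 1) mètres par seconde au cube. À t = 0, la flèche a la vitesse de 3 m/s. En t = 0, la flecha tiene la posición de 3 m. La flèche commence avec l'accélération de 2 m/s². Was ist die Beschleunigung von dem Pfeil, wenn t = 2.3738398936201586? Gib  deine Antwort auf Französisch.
Nous devons trouver la primitive de notre équation du jerk j(t) = 24·t·(-5·t - 1) 1 fois. L'intégrale du jerk est l'accélération. En utilisant a(0) = 2, nous obtenons a(t) = -40·t^3 - 12·t^2 + 2. Nous avons l'accélération a(t) = -40·t^3 - 12·t^2 + 2. En substituant t = 2.3738398936201586: a(2.3738398936201586) = -600.695901584544.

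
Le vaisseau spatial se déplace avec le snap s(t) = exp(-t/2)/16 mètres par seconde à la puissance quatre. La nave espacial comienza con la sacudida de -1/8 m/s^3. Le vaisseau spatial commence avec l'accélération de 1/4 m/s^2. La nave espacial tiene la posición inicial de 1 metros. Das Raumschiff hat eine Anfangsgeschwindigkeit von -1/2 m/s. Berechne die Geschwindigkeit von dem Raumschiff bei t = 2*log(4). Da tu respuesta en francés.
Pour résoudre ceci, nous devons prendre 3 primitives de notre équation du snap s(t) = exp(-t/2)/16. En prenant ∫s(t)dt et en appliquant j(0) = -1/8, nous trouvons j(t) = -exp(-t/2)/8. L'intégrale du jerk est l'accélération. En utilisant a(0) = 1/4, nous obtenons a(t) = exp(-t/2)/4. En intégrant l'accélération et en utilisant la condition initiale v(0) = -1/2, nous obtenons v(t) = -exp(-t/2)/2. Nous avons la vitesse v(t) = -exp(-t/2)/2. En substituant t = 2*log(4): v(2*log(4)) = -1/8.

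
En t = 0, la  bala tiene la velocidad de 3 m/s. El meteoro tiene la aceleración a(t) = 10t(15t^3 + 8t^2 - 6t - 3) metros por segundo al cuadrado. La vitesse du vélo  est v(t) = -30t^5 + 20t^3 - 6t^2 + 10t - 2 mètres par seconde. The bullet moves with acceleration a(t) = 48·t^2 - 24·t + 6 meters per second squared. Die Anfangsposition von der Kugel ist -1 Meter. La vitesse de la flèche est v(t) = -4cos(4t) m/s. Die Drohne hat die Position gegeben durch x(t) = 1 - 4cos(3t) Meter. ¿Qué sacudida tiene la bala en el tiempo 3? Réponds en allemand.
Um dies zu lösen, müssen wir 1 Ableitung unserer Gleichung für die Beschleunigung a(t) = 48·t^2 - 24·t + 6 nehmen. Durch Ableiten von der Beschleunigung erhalten wir den Ruck: j(t) = 96·t - 24. Wir haben den Ruck j(t) = 96·t - 24. Durch Einsetzen von t = 3: j(3) = 264.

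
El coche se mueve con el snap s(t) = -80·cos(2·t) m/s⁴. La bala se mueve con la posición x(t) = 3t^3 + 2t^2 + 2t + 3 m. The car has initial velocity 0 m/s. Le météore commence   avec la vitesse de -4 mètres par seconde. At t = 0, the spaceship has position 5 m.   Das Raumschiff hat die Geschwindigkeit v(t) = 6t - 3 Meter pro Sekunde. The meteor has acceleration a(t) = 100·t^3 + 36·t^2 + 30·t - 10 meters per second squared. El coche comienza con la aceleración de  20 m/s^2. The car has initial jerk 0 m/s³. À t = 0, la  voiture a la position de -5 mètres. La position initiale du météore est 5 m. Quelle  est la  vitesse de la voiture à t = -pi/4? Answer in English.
To find the answer, we compute 3 antiderivatives of s(t) = -80·cos(2·t). The antiderivative of snap, with j(0) = 0, gives jerk: j(t) = -40·sin(2·t). The integral of jerk is acceleration. Using a(0) = 20, we get a(t) = 20·cos(2·t). The antiderivative of acceleration is velocity. Using v(0) = 0, we get v(t) = 10·sin(2·t). Using v(t) = 10·sin(2·t) and substituting t = -pi/4, we find v = -10.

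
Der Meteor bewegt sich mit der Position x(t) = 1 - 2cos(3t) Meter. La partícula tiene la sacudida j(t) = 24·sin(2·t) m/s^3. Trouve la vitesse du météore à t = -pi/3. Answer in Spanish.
Debemos derivar nuestra ecuación de la posición x(t) = 1 - 2·cos(3·t) 1 vez. Tomando d/dt de x(t), encontramos v(t) = 6·sin(3·t). Usando v(t) = 6·sin(3·t) y sustituyendo t = -pi/3, encontramos v = 0.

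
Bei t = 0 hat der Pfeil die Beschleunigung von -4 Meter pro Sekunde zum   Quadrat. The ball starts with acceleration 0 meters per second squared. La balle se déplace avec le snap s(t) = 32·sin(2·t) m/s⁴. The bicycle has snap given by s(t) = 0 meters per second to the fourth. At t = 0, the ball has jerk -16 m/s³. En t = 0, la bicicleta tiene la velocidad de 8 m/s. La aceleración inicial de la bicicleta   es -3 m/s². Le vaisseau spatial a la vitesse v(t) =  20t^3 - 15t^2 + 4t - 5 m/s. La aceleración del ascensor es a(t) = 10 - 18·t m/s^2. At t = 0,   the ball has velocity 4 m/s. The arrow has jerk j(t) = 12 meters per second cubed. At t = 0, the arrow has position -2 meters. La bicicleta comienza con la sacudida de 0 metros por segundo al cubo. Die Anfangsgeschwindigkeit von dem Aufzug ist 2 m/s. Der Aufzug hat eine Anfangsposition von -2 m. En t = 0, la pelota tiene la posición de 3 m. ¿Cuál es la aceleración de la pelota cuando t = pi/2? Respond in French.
Pour résoudre ceci, nous devons prendre 2 primitives de notre équation du snap s(t) = 32·sin(2·t). En prenant ∫s(t)dt et en appliquant j(0) = -16, nous trouvons j(t) = -16·cos(2·t). La primitive du jerk, avec a(0) = 0, donne l'accélération: a(t) = -8·sin(2·t). En utilisant a(t) = -8·sin(2·t) et en substituant t = pi/2, nous trouvons a = 0.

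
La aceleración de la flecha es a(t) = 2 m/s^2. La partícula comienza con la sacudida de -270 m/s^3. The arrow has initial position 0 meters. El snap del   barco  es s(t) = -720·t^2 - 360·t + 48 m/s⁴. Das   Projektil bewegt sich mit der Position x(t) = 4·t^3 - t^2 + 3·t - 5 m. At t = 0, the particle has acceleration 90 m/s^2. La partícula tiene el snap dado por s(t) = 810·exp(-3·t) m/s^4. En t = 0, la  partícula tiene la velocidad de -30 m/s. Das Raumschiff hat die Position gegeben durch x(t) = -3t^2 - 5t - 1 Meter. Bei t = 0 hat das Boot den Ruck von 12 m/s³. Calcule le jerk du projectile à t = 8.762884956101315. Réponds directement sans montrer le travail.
j(8.762884956101315) = 24.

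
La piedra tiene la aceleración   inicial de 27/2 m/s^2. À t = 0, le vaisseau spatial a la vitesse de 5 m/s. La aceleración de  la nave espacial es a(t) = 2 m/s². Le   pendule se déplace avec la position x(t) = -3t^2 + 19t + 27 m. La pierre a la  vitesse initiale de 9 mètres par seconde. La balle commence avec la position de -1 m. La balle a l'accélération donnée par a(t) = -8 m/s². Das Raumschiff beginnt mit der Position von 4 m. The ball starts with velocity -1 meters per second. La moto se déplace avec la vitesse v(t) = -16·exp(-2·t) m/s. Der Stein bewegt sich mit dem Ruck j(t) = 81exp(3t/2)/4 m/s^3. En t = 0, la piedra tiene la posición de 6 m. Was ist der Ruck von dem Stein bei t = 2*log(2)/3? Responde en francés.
De l'équation du jerk j(t) = 81·exp(3·t/2)/4, nous substituons t = 2*log(2)/3 pour obtenir j = 81/2.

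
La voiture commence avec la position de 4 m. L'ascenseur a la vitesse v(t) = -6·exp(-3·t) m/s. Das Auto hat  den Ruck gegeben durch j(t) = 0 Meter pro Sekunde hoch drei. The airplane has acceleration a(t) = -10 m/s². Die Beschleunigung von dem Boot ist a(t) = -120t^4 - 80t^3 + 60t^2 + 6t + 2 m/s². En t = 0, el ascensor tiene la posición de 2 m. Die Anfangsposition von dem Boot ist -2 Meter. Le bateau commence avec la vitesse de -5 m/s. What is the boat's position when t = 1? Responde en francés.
En partant de l'accélération a(t) = -120·t^4 - 80·t^3 + 60·t^2 + 6·t + 2, nous prenons 2 intégrales. L'intégrale de l'accélération, avec v(0) = -5, donne la vitesse: v(t) = -24·t^5 - 20·t^4 + 20·t^3 + 3·t^2 + 2·t - 5. En intégrant la vitesse et en utilisant la condition initiale x(0) = -2, nous obtenons x(t) = -4·t^6 - 4·t^5 + 5·t^4 + t^3 + t^2 - 5·t - 2. De l'équation de la position x(t) = -4·t^6 - 4·t^5 + 5·t^4 + t^3 + t^2 - 5·t - 2, nous substituons t = 1 pour obtenir x = -8.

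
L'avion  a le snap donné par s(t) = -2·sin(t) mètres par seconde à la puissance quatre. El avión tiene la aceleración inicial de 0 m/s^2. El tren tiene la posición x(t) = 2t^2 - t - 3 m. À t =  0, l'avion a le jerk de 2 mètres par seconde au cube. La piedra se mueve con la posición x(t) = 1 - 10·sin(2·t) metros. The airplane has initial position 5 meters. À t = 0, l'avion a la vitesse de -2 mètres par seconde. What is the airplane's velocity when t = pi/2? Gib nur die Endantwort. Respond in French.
La vitesse à t = pi/2 est v = 0.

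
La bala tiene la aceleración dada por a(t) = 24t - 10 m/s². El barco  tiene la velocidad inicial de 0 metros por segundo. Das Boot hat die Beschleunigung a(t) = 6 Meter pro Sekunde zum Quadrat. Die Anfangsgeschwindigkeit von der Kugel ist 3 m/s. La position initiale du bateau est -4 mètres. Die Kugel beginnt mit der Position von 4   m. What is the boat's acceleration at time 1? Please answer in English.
Using a(t) = 6 and substituting t = 1, we find a = 6.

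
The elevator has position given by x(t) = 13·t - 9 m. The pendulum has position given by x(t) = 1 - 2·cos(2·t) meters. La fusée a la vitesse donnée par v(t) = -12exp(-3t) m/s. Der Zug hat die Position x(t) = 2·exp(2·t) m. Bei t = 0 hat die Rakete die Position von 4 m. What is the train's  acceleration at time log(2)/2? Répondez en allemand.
Um dies zu lösen, müssen wir 2 Ableitungen unserer Gleichung für die Position x(t) = 2·exp(2·t) nehmen. Durch Ableiten von der Position erhalten wir die Geschwindigkeit: v(t) = 4·exp(2·t). Durch Ableiten von der Geschwindigkeit erhalten wir die Beschleunigung: a(t) = 8·exp(2·t). Mit a(t) = 8·exp(2·t) und Einsetzen von t = log(2)/2, finden wir a = 16.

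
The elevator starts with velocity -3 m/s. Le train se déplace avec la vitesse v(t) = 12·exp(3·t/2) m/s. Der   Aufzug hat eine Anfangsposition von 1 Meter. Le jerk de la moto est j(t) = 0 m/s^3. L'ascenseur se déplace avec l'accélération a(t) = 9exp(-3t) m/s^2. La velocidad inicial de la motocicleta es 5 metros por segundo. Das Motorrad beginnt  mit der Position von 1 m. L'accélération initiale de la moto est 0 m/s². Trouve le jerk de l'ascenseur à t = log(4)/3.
En partant de l'accélération a(t) = 9·exp(-3·t), nous prenons 1 dérivée. La dérivée de l'accélération donne le jerk: j(t) = -27·exp(-3·t). De l'équation du jerk j(t) = -27·exp(-3·t), nous substituons t = log(4)/3 pour obtenir j = -27/4.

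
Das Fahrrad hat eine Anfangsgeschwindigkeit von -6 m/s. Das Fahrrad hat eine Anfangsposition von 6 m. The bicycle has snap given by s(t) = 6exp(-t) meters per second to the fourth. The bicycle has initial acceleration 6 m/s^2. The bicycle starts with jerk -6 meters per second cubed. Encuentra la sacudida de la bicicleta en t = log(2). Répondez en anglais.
To find the answer, we compute 1 integral of s(t) = 6·exp(-t). Finding the integral of s(t) and using j(0) = -6: j(t) = -6·exp(-t). Using j(t) = -6·exp(-t) and substituting t = log(2), we find j = -3.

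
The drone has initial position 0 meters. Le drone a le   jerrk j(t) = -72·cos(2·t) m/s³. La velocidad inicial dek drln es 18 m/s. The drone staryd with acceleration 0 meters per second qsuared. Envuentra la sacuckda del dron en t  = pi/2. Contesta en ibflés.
We have jerk j(t) = -72·cos(2·t). Substituting t = pi/2: j(pi/2) = 72.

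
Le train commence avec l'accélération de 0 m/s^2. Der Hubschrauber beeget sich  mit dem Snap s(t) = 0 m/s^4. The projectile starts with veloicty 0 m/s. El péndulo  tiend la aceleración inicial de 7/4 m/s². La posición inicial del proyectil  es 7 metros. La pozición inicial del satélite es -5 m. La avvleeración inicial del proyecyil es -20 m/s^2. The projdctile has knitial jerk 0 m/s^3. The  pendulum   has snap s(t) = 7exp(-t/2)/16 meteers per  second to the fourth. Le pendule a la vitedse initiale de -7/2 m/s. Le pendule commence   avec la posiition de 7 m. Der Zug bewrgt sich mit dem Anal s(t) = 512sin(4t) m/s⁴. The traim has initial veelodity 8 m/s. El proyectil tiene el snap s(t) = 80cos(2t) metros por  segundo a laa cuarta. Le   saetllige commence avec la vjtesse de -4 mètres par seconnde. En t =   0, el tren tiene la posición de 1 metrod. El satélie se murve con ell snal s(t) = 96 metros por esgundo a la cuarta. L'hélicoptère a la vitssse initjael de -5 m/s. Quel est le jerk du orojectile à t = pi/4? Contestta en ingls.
Starting from snap s(t) = 80·cos(2·t), we take 1 integral. The antiderivative of snap, with j(0) = 0, gives jerk: j(t) = 40·sin(2·t). From the given jerk equation j(t) = 40·sin(2·t), we substitute t = pi/4 to get j = 40.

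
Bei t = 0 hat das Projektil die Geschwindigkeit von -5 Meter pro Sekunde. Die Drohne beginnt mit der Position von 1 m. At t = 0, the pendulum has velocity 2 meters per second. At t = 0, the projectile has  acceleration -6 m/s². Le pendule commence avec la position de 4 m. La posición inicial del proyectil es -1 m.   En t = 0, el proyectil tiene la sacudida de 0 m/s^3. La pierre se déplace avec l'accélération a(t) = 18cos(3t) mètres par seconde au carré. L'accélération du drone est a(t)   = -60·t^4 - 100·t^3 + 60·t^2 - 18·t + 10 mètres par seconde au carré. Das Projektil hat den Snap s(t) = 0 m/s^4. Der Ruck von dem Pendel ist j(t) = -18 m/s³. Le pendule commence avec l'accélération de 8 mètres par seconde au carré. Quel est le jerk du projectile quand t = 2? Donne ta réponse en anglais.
We must find the integral of our snap equation s(t) = 0 1 time. Integrating snap and using the initial condition j(0) = 0, we get j(t) = 0. Using j(t) = 0 and substituting t = 2, we find j = 0.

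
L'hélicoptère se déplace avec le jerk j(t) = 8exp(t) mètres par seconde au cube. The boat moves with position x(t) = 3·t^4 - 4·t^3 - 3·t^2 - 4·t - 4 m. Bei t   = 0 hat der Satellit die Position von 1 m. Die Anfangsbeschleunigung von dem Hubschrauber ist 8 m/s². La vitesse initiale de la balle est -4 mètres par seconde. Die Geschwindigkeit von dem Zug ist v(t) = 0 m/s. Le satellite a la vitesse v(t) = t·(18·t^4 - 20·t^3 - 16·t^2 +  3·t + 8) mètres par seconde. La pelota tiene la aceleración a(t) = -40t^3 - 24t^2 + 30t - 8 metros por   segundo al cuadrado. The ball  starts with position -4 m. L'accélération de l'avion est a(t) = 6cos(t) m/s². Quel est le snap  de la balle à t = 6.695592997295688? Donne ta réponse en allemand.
Um dies zu lösen, müssen wir 2 Ableitungen unserer Gleichung für die Beschleunigung a(t) = -40·t^3 - 24·t^2 + 30·t - 8 nehmen. Durch Ableiten von der Beschleunigung erhalten wir den Ruck: j(t) = -120·t^2 - 48·t + 30. Mit d/dt von j(t) finden wir s(t) = -240·t - 48. Mit s(t) = -240·t - 48 und Einsetzen von t = 6.695592997295688, finden wir s = -1654.94231935097.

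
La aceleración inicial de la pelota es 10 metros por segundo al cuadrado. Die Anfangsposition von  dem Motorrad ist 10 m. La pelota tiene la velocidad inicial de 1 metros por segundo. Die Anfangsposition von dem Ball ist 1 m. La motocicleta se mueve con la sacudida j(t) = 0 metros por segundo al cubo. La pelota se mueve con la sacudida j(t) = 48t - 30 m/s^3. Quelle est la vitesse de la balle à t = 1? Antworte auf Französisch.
Pour résoudre ceci, nous devons prendre 2 intégrales de notre équation du jerk j(t) = 48·t - 30. La primitive du jerk, avec a(0) = 10, donne l'accélération: a(t) = 24·t^2 - 30·t + 10. L'intégrale de l'accélération est la vitesse. En utilisant v(0) = 1, nous obtenons v(t) = 8·t^3 - 15·t^2 + 10·t + 1. De l'équation de la vitesse v(t) = 8·t^3 - 15·t^2 + 10·t + 1, nous substituons t = 1 pour obtenir v = 4.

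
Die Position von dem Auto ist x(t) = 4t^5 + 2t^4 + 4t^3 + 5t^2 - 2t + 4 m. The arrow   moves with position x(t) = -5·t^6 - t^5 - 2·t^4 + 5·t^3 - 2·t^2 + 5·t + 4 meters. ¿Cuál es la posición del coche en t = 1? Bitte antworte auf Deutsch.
Aus der Gleichung für die Position x(t) = 4·t^5 + 2·t^4 + 4·t^3 + 5·t^2 - 2·t + 4, setzen wir t = 1 ein und erhalten x = 17.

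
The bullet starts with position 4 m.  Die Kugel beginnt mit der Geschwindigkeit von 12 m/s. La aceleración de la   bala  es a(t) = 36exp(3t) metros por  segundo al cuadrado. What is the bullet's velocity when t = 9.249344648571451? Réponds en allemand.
Um dies zu lösen, müssen wir 1 Stammfunktion unserer Gleichung für die Beschleunigung a(t) = 36·exp(3·t) finden. Das Integral von der Beschleunigung ist die Geschwindigkeit. Mit v(0) = 12 erhalten wir v(t) = 12·exp(3·t). Wir haben die Geschwindigkeit v(t) = 12·exp(3·t). Durch Einsetzen von t = 9.249344648571451: v(9.249344648571451) = 13489606223934.7.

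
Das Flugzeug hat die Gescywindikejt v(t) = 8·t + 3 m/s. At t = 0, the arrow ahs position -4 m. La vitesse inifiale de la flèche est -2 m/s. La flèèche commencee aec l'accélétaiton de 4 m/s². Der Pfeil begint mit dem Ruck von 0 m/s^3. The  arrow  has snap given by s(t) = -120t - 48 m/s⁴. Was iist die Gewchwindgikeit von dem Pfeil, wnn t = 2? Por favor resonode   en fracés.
Pour résoudre ceci, nous devons prendre 3 primitives de notre équation du snap s(t) = -120·t - 48. En prenant ∫s(t)dt et en appliquant j(0) = 0, nous trouvons j(t) = 12·t·(-5·t - 4). En prenant ∫j(t)dt et en appliquant a(0) = 4, nous trouvons a(t) = -20·t^3 - 24·t^2 + 4. En prenant ∫a(t)dt et en appliquant v(0) = -2, nous trouvons v(t) = -5·t^4 - 8·t^3 + 4·t - 2. De l'équation de la vitesse v(t) = -5·t^4 - 8·t^3 + 4·t - 2, nous substituons t = 2 pour obtenir v = -138.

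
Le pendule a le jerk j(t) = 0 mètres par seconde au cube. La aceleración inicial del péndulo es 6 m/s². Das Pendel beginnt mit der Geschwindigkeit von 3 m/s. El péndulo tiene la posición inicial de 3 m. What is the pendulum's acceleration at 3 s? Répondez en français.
Pour résoudre ceci, nous devons prendre 1 primitive de notre équation du jerk j(t) = 0. En prenant ∫j(t)dt et en appliquant a(0) = 6, nous trouvons a(t) = 6. En utilisant a(t) = 6 et en substituant t = 3, nous trouvons a = 6.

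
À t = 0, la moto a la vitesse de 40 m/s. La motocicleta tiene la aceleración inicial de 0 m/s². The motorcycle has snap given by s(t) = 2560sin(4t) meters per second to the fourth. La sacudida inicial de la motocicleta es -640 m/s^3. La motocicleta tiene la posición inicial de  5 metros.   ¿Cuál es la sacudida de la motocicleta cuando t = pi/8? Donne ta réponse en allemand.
Wir müssen das Integral unserer Gleichung für den Snap s(t) = 2560·sin(4·t) 1-mal finden. Die Stammfunktion von dem Snap ist der Ruck. Mit j(0) = -640 erhalten wir j(t) = -640·cos(4·t). Aus der Gleichung für den Ruck j(t) = -640·cos(4·t), setzen wir t = pi/8 ein und erhalten j = 0.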